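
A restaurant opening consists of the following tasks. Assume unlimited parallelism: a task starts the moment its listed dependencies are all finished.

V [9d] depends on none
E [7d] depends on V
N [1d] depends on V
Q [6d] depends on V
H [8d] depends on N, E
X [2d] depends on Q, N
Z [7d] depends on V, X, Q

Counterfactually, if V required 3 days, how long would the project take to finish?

18

Baseline: V→E→H = 9+7+8 = 24 → 24 days.
Since V is critical, the -6 change carries straight to that chain (now 18 days).
No other chain overtakes it, so the finish is 18 days.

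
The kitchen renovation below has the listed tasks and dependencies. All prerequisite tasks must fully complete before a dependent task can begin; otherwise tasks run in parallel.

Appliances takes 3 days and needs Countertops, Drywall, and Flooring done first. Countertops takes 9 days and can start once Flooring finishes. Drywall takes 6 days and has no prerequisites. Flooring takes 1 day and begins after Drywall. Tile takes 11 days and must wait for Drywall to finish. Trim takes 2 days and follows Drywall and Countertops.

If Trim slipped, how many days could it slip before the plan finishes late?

Critical path: Drywall→Flooring→Countertops→Appliances = 6+1+9+3 = 19, so the finish is 19 days.
Longest path through Trim: 18 days (earliest finish 18, latest finish 19).
Slack of Trim = 17 − 16 = 1 day.

1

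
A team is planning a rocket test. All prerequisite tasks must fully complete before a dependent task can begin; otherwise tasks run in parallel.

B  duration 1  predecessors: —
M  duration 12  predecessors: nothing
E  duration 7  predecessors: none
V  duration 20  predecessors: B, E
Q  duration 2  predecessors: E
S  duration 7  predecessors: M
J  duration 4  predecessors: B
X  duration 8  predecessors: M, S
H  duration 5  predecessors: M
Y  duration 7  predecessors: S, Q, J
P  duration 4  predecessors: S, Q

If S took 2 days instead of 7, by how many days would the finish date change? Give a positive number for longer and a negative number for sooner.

Actual critical path: M→S→X = 12+7+8 = 27 ⇒ 27 days.
S lies on that path, so at 2 days the path becomes 22 days.
New critical path: E→V = 7+20 = 27 ⇒ 27 days.
Change in finish: 27 − 27 = +0 days.

0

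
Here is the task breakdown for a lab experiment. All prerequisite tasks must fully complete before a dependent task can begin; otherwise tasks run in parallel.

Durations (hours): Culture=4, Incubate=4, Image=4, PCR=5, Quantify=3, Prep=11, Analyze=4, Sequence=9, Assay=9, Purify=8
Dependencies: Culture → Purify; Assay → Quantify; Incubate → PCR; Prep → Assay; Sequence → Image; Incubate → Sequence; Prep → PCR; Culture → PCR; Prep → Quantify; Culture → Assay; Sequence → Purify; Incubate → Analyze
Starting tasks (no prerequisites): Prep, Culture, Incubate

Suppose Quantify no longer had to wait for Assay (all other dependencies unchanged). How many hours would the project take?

Before: longest chain Prep→Assay→Quantify = 11+9+3 = 23, finish 23.
Without Assay→Quantify, Quantify's earliest start moves from 20 to 11.
The longest chain is now Incubate→Sequence→Purify = 4+9+8 = 21, so the project takes 21 hours.

21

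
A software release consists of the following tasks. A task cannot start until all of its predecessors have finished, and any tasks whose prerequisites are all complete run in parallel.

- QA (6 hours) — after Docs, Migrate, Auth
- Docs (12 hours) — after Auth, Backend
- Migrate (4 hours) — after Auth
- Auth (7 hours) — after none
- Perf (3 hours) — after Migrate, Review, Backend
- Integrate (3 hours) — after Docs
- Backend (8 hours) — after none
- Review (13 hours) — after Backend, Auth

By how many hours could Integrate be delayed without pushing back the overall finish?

3

Backend→Docs→QA = 8+12+6 = 26 sets the makespan at 26 hours.
Longest path through Integrate: 23 hours (earliest finish 23, latest finish 26).
Float = 26 − 23 = 3.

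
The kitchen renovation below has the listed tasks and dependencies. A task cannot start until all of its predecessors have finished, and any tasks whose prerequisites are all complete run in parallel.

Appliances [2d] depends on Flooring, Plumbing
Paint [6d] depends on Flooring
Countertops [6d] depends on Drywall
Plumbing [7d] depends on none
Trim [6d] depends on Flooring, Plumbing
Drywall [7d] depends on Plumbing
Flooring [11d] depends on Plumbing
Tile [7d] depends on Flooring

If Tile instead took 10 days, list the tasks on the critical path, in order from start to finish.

Actual critical path: Plumbing→Flooring→Tile = 7+11+7 = 25 ⇒ 25 days.
Tile lies on that path, so at 10 days the path becomes 28 days.
The critical path is still Plumbing→Flooring→Tile; finish is now 28 days.

Plumbing, Flooring, Tile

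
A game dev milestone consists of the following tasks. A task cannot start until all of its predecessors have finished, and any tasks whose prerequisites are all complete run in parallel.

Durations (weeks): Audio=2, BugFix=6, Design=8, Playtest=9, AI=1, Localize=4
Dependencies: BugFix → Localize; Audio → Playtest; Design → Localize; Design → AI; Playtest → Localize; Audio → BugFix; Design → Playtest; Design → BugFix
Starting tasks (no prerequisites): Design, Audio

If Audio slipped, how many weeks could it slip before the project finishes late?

6

Design→Playtest→Localize = 8+9+4 = 21 sets the makespan at 21 weeks.
Audio finishes as early as 2 and must finish by 8.
So Audio can slip 8 − 2 = 6 weeks.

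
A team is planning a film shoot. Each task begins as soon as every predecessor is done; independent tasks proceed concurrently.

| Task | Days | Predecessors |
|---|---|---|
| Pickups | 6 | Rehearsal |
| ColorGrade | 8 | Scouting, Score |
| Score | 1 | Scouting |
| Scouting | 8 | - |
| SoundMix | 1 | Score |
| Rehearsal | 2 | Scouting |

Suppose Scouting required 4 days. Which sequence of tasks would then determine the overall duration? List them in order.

Critical path before the change: Scouting→Score→ColorGrade = 8+1+8 = 17 giving 17 days.
Scouting lies on that path, so at 4 days the path becomes 13 days.
No other chain overtakes it, so the finish is 13 days.

Scouting, Score, ColorGrade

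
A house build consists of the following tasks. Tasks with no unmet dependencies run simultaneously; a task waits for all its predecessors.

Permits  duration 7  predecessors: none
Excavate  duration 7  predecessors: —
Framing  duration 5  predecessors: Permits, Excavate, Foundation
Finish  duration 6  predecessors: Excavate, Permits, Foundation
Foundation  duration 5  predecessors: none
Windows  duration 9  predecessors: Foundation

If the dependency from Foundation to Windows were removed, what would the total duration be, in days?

13

Before: longest chain Foundation→Windows = 5+9 = 14, finish 14.
Without Foundation→Windows, Windows's earliest start moves from 5 to 0.
After: Permits→Finish = 7+6 = 13 → 13 days.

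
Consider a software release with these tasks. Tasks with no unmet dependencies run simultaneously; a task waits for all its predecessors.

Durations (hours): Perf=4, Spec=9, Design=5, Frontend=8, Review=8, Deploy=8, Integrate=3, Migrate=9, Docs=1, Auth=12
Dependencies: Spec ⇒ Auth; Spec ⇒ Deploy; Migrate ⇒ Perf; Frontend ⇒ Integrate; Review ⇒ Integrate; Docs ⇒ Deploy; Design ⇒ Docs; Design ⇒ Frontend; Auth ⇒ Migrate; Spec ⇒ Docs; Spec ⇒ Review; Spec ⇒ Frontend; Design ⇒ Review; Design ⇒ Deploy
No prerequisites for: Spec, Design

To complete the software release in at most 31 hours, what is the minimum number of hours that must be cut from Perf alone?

3

Current finish: 34 hours; target: 31.
Perf is on every critical path, so each hour cut from Perf cuts the finish by one (this holds down to a finish of 31).
Need 34 − 31 = 3 hours off Perf → Perf becomes 1 hour, finish becomes 31.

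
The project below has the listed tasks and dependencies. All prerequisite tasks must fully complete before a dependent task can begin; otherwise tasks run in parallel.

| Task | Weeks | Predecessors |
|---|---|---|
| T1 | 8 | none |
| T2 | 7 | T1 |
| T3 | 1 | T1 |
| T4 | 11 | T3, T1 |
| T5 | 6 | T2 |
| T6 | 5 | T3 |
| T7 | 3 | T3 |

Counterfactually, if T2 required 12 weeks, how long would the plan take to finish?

26

Critical path before the change: T1→T2→T5 = 8+7+6 = 21 giving 21 weeks.
T2 is on the critical path; changing it to 12 makes that path 26 weeks.
The critical path is still T1→T2→T5; finish is now 26 weeks.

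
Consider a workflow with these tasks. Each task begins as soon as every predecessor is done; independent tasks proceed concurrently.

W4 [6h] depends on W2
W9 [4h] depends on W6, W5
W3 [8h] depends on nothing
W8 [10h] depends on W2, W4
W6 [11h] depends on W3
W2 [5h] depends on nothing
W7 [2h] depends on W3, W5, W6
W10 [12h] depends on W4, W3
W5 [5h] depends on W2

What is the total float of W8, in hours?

2

Critical path: W2→W4→W10 = 5+6+12 = 23, so the finish is 23 hours.
The longest chain containing W8 totals 21 hours.
Float = 23 − 21 = 2.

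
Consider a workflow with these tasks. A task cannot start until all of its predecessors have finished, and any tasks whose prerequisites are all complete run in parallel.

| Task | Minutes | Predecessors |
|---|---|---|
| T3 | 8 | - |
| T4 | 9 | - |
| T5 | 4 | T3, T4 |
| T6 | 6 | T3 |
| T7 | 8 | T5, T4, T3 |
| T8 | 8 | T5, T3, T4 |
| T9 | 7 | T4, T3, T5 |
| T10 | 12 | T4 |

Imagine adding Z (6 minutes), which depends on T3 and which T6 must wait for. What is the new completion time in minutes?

21

Originally the schedule takes 21 minutes.
With Z inserted, T6 now waits for max(T3, Z).
New critical path: T4→T5→T7 = 9+4+8 = 21 ⇒ 21 minutes.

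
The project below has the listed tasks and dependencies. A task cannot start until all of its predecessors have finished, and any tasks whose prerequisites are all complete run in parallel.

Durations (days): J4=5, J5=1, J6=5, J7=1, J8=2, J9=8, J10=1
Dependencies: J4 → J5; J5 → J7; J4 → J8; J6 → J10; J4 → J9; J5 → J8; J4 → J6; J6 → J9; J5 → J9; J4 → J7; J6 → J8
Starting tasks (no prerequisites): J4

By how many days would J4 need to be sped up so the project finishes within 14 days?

4

Current finish: 18 days; target: 14.
J4 is on every critical path, so each day cut from J4 cuts the finish by one (this holds down to a finish of 14).
Need 18 − 14 = 4 days off J4 → J4 becomes 1 day, finish becomes 14.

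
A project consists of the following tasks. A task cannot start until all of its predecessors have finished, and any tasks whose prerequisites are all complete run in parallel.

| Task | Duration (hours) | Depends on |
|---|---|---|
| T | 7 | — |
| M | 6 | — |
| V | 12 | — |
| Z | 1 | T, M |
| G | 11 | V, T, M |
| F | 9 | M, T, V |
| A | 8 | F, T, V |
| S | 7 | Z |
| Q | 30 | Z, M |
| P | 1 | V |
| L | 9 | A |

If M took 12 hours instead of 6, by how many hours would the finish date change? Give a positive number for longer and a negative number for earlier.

5

As given, the longest chain is T→Z→Q = 7+1+30 = 38, so the finish is 38 hours.
M has 1 hour of float (longest path through it is 37).
The binding chain switches to M→Z→Q = 12+1+30 = 43; finish 43 hours.
Change in finish: 43 − 38 = +5 hours.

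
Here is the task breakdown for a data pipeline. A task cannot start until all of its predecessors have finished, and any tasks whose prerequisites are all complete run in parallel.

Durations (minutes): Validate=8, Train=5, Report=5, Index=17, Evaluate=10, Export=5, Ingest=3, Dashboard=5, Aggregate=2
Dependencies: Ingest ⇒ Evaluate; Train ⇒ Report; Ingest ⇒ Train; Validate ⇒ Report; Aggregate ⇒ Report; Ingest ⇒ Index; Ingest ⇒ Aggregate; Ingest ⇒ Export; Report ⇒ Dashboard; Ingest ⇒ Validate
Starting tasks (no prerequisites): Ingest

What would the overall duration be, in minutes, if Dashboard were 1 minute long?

Critical path before the change: Ingest→Validate→Report→Dashboard = 3+8+5+5 = 21 giving 21 minutes.
Since Dashboard is critical, the -4 change carries straight to that chain (now 17 minutes).
The binding chain switches to Ingest→Index = 3+17 = 20; finish 20 minutes.

20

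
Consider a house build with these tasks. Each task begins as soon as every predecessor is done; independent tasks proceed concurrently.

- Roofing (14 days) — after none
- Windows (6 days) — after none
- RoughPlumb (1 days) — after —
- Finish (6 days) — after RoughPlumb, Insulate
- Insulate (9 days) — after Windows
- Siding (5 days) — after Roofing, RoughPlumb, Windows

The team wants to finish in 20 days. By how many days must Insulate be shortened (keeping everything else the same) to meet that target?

Current finish: 21 days; target: 20.
Insulate is on every critical path, so each day cut from Insulate cuts the finish by one (this holds down to a finish of 19).
Need 21 − 20 = 1 day off Insulate → Insulate becomes 8 days, finish becomes 20.

1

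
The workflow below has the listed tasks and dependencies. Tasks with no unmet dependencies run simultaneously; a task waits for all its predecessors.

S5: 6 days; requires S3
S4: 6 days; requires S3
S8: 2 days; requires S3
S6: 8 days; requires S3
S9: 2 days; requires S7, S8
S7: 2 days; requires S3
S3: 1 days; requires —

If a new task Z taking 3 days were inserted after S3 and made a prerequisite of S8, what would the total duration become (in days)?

9

Originally the workflow takes 9 days.
With Z inserted, S8 now waits for max(S3, Z).
New critical path: S3→S6 = 1+8 = 9 ⇒ 9 days.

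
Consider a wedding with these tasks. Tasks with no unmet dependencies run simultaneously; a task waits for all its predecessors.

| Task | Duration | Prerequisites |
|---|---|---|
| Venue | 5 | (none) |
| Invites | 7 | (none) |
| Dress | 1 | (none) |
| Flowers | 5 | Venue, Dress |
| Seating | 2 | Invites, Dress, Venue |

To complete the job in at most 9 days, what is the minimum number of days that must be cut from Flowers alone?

Current finish: 10 days; target: 9.
Flowers is on every critical path, so each day cut from Flowers cuts the finish by one (this holds down to a finish of 9).
Need 10 − 9 = 1 day off Flowers → Flowers becomes 4 days, finish becomes 9.

1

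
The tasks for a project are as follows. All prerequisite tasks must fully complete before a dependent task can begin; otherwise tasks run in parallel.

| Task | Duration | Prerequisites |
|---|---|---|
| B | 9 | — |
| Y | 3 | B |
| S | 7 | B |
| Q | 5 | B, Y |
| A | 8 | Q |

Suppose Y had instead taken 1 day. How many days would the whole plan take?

23

The binding path is B→Y→Q→A = 9+3+5+8 = 25; finish at 25 days.
Y is on the critical path; changing it to 1 makes that path 23 days.
No other chain overtakes it, so the finish is 23 days.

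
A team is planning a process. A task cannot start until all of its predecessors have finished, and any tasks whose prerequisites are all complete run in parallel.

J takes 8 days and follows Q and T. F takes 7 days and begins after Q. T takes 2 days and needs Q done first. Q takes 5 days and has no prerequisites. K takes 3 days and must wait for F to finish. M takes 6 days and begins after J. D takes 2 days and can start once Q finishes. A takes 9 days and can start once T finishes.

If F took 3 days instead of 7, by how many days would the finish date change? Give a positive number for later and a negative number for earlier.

Critical path before the change: Q→T→J→M = 5+2+8+6 = 21 giving 21 days.
F is off the critical path — its longest chain is 15 days, giving 6 of slack.
The critical path is still Q→T→J→M; finish is now 21 days.
Change in finish: 21 − 21 = +0 days.

0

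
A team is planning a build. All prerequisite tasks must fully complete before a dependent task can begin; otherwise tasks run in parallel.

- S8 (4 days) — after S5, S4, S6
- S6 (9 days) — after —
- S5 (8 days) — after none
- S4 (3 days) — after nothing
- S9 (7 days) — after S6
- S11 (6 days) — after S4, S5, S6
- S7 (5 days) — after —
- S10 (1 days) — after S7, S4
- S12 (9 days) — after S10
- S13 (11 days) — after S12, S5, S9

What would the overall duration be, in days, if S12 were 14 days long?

As given, the longest chain is S6→S9→S13 = 9+7+11 = 27, so the finish is 27 days.
The longest path through S12 is only 26 days, so S12 has float 1.
The binding chain switches to S7→S10→S12→S13 = 5+1+14+11 = 31; finish 31 days.

31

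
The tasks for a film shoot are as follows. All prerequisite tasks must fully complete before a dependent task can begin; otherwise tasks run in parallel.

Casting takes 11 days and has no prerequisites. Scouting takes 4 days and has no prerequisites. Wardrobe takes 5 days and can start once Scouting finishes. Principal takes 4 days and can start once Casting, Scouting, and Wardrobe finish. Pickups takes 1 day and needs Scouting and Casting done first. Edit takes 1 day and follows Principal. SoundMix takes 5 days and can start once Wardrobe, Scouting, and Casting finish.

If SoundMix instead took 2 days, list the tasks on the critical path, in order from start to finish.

As given, the longest chain is Casting→SoundMix = 11+5 = 16, so the finish is 16 days.
Since SoundMix is critical, the -3 change carries straight to that chain (now 13 days).
Now Casting→Principal→Edit = 11+4+1 = 16 is longest, so the finish becomes 16 days.

Casting, Principal, Edit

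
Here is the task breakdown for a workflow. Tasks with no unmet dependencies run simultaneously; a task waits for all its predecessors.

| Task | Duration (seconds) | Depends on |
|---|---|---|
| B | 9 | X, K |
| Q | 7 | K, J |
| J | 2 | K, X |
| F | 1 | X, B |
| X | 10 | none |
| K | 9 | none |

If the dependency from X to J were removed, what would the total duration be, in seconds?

With the dependency in place, X→B→F = 10+9+1 = 20 sets the finish at 20 seconds.
Without X→J, J's earliest start moves from 10 to 9.
New critical path: X→B→F = 10+9+1 = 20 ⇒ 20 seconds.

20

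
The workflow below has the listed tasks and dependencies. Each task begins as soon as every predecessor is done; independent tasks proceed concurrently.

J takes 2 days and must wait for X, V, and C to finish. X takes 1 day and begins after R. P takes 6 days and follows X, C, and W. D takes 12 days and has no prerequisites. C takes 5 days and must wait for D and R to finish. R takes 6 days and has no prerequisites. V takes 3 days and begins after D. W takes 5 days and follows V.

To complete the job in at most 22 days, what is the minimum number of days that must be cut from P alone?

4

Current finish: 26 days; target: 22.
P is on every critical path, so each day cut from P cuts the finish by one (this holds down to a finish of 21).
Need 26 − 22 = 4 days off P → P becomes 2 days, finish becomes 22.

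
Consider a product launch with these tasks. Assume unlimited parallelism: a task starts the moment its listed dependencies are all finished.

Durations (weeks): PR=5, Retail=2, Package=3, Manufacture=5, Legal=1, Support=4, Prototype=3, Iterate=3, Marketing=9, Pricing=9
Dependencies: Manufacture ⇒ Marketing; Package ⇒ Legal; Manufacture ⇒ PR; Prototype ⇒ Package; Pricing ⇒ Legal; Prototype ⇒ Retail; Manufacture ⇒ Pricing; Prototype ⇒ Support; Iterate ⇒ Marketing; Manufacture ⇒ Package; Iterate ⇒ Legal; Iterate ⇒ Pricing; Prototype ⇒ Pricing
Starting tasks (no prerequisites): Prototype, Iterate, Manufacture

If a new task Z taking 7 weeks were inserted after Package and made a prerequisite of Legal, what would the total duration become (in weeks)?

Originally the job takes 15 weeks.
With Z inserted, Legal now waits for max(Pricing, Iterate, Package, Z).
New critical path: Manufacture→Package→Z→Legal = 5+3+7+1 = 16 ⇒ 16 weeks.

16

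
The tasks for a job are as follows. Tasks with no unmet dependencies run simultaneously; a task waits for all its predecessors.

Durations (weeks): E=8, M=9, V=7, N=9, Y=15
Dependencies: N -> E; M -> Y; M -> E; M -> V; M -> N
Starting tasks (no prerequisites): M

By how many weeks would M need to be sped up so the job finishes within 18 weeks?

Current finish: 26 weeks; target: 18.
M is on every critical path, so each week cut from M cuts the finish by one (this holds down to a finish of 18).
Need 26 − 18 = 8 weeks off M → M becomes 1 week, finish becomes 18.

8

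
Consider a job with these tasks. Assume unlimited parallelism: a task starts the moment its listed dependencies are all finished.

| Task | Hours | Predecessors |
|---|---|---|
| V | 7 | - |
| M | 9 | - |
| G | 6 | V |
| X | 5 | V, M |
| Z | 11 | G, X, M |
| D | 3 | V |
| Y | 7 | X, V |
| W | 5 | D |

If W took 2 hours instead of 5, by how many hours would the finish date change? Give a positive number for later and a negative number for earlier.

Baseline: M→X→Z = 9+5+11 = 25 → 25 hours.
The longest path through W is only 15 hours, so W has float 10.
That remains the longest chain; total 25 hours.
Change in finish: 25 − 25 = +0 hours.

0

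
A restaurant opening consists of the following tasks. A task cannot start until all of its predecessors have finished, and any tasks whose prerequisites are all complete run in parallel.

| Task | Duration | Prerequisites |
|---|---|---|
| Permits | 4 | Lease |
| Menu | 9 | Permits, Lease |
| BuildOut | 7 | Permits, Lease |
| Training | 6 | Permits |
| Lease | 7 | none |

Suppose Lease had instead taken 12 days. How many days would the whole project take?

25

Critical path before the change: Lease→Permits→Menu = 7+4+9 = 20 giving 20 days.
Lease is on the critical path; changing it to 12 makes that path 25 days.
No other chain overtakes it, so the finish is 25 days.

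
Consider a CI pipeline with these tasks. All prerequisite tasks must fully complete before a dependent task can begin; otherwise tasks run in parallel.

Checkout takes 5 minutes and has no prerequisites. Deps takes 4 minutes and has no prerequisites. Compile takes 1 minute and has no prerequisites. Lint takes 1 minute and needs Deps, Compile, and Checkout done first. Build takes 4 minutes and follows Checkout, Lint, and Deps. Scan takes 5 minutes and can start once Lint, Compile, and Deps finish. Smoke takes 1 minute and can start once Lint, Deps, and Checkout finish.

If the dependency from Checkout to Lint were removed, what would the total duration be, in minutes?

10

Before: longest chain Checkout→Lint→Scan = 5+1+5 = 11, finish 11.
Without Checkout→Lint, Lint's earliest start moves from 5 to 4.
New critical path: Deps→Lint→Scan = 4+1+5 = 10 ⇒ 10 minutes.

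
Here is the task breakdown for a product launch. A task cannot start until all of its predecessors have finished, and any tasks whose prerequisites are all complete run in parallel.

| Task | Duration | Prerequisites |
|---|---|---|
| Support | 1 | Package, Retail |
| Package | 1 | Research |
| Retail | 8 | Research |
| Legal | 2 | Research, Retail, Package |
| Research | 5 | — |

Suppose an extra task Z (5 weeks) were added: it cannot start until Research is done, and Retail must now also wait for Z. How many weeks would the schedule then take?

20

Originally the schedule takes 15 weeks.
With Z inserted, Retail now waits for max(Research, Z).
New critical path: Research→Z→Retail→Legal = 5+5+8+2 = 20 ⇒ 20 weeks.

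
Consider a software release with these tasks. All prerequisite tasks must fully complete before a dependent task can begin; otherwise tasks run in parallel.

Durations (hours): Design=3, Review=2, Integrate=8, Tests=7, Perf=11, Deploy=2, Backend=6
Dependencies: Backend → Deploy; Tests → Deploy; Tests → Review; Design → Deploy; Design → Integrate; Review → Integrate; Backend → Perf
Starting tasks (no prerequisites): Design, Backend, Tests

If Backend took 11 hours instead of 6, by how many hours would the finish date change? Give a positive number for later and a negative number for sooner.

Baseline: Backend→Perf = 6+11 = 17 → 17 hours.
Backend lies on that path, so at 11 hours the path becomes 22 hours.
The critical path is still Backend→Perf; finish is now 22 hours.
Change in finish: 22 − 17 = +5 hours.

5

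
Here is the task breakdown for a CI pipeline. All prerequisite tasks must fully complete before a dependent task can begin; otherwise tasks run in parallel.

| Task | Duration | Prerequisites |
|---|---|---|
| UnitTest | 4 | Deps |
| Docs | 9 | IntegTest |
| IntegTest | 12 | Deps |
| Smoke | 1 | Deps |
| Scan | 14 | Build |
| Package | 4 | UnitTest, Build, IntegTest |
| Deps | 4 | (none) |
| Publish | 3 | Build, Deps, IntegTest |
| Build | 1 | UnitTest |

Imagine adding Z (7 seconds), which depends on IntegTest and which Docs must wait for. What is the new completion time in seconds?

Originally the schedule takes 25 seconds.
With Z inserted, Docs now waits for max(IntegTest, Z).
New critical path: Deps→IntegTest→Z→Docs = 4+12+7+9 = 32 ⇒ 32 seconds.

32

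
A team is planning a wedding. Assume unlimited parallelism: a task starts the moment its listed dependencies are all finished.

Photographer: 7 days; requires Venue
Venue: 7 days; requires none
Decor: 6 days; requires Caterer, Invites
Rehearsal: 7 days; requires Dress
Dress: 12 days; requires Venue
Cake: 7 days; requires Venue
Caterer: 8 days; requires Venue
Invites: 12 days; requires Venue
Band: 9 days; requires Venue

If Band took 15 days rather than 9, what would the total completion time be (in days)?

26

Critical path before the change: Venue→Dress→Rehearsal = 7+12+7 = 26 giving 26 days.
The longest path through Band is only 16 days, so Band has float 10.
That remains the longest chain; total 26 days.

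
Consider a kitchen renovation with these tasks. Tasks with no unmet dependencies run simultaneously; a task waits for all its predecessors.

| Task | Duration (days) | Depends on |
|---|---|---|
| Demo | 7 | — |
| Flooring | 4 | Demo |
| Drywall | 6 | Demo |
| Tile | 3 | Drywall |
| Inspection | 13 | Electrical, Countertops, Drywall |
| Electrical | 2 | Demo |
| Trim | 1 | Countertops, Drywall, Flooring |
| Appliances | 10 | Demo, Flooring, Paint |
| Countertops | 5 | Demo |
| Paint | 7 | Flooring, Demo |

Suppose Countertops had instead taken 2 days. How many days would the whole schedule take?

Critical path before the change: Demo→Flooring→Paint→Appliances = 7+4+7+10 = 28 giving 28 days.
Countertops has 3 days of float (longest path through it is 25).
The critical path is still Demo→Flooring→Paint→Appliances; finish is now 28 days.

28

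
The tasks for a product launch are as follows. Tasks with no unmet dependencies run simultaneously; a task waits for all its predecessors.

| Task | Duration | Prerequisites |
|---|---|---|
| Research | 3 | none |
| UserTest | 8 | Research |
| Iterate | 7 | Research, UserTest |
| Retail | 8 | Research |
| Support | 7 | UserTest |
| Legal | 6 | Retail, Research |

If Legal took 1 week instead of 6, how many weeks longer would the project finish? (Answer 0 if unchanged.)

Baseline: Research→UserTest→Iterate = 3+8+7 = 18 → 18 weeks.
Legal is off the critical path — its longest chain is 17 weeks, giving 1 of slack.
No other chain overtakes it, so the finish is 18 weeks.
Change in finish: 18 − 18 = +0 weeks.

0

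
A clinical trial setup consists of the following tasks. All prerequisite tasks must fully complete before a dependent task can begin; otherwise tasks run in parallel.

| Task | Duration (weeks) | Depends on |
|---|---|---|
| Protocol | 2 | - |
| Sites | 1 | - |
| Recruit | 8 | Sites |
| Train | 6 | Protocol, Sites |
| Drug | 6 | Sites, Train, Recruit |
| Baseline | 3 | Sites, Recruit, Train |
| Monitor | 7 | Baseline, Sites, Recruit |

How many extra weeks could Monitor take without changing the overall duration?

0

Sites→Recruit→Baseline→Monitor = 1+8+3+7 = 19 sets the makespan at 19 weeks.
The longest chain containing Monitor totals 19 weeks.
So Monitor can slip 19 − 19 = 0 weeks.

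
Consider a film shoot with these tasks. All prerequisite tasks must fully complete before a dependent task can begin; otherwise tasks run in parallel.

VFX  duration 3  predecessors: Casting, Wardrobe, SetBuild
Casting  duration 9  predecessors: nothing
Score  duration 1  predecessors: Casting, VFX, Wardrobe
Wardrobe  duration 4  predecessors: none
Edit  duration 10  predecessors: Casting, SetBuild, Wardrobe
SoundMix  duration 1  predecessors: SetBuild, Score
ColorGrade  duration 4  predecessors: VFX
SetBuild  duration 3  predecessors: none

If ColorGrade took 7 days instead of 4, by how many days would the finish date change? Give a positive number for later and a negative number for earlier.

0

The binding path is Casting→Edit = 9+10 = 19; finish at 19 days.
The longest path through ColorGrade is only 16 days, so ColorGrade has float 3.
New critical path: Casting→VFX→ColorGrade = 9+3+7 = 19 ⇒ 19 days.
Change in finish: 19 − 19 = +0 days.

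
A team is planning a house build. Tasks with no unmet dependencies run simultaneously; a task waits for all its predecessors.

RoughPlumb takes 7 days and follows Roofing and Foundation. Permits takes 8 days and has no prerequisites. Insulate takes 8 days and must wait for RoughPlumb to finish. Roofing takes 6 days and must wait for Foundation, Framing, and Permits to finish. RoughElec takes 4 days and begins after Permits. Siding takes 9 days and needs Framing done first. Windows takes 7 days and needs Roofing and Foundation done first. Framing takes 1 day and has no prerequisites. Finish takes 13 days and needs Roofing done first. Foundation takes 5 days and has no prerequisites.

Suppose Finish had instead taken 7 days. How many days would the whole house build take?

29

The binding path is Permits→Roofing→RoughPlumb→Insulate = 8+6+7+8 = 29; finish at 29 days.
The longest path through Finish is only 27 days, so Finish has float 2.
That remains the longest chain; total 29 days.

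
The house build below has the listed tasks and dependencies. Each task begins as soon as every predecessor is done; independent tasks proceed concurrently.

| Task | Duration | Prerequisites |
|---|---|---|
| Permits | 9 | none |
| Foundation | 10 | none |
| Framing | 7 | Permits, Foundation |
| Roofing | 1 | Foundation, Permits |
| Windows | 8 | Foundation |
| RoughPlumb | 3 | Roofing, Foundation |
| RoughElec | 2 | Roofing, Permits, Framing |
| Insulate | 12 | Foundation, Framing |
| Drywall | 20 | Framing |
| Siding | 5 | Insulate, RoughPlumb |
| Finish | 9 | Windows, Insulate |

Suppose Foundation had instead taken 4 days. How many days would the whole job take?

37

Actual critical path: Foundation→Framing→Insulate→Finish = 10+7+12+9 = 38 ⇒ 38 days.
Since Foundation is critical, the -6 change carries straight to that chain (now 32 days).
New critical path: Permits→Framing→Insulate→Finish = 9+7+12+9 = 37 ⇒ 37 days.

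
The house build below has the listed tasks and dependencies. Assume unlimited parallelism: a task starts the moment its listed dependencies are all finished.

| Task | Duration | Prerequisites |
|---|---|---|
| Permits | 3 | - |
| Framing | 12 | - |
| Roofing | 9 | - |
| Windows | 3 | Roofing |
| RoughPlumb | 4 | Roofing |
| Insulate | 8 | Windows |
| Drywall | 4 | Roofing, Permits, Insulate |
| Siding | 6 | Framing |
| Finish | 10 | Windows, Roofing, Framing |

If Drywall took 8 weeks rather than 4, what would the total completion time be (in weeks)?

28

Baseline: Roofing→Windows→Insulate→Drywall = 9+3+8+4 = 24 → 24 weeks.
Drywall lies on that path, so at 8 weeks the path becomes 28 weeks.
The critical path is still Roofing→Windows→Insulate→Drywall; finish is now 28 weeks.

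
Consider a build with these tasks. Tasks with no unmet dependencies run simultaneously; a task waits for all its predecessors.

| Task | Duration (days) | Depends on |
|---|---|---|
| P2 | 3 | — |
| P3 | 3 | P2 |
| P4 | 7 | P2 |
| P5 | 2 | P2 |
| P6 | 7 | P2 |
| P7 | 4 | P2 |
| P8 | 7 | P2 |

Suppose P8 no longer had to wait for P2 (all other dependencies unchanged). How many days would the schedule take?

Before: longest chain P2→P4 = 3+7 = 10, finish 10.
Without P2→P8, P8's earliest start moves from 3 to 0.
New critical path: P2→P4 = 3+7 = 10 ⇒ 10 days.

10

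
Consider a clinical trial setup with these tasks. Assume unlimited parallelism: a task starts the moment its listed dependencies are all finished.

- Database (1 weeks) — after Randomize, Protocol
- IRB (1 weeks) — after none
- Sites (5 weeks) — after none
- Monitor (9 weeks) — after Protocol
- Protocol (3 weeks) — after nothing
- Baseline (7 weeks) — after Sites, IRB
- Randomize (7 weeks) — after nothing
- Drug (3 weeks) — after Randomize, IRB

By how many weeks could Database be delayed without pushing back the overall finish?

The longest chain is Protocol→Monitor = 3+9 = 12; overall finish 12 weeks.
Database finishes as early as 8 and must finish by 12.
Float = 12 − 8 = 4.

4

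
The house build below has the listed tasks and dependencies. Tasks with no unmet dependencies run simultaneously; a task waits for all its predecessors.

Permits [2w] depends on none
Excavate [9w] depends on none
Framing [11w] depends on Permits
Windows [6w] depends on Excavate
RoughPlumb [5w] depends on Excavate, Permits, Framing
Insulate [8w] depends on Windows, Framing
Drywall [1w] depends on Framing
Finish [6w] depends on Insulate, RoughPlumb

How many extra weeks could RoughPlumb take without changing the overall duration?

Critical path: Excavate→Windows→Insulate→Finish = 9+6+8+6 = 29, so the finish is 29 weeks.
Longest path through RoughPlumb: 24 weeks (earliest finish 18, latest finish 23).
So RoughPlumb can slip 23 − 18 = 5 weeks.

5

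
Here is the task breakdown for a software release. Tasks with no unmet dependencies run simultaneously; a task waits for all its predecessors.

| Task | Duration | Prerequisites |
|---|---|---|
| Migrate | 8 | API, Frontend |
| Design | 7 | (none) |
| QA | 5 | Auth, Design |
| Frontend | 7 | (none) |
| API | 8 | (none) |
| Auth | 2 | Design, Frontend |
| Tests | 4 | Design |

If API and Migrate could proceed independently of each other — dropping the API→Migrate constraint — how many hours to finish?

15

Before: longest chain API→Migrate = 8+8 = 16, finish 16.
Without API→Migrate, Migrate's earliest start moves from 8 to 7.
The longest chain is now Frontend→Migrate = 7+8 = 15, so the plan takes 15 hours.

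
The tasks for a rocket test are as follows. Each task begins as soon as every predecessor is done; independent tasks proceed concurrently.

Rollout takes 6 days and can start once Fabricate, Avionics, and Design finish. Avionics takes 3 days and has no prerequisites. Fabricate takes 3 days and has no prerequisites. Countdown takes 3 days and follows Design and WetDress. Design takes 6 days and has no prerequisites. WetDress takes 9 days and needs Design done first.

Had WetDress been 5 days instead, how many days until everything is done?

Baseline: Design→WetDress→Countdown = 6+9+3 = 18 → 18 days.
WetDress lies on that path, so at 5 days the path becomes 14 days.
The critical path is still Design→WetDress→Countdown; finish is now 14 days.

14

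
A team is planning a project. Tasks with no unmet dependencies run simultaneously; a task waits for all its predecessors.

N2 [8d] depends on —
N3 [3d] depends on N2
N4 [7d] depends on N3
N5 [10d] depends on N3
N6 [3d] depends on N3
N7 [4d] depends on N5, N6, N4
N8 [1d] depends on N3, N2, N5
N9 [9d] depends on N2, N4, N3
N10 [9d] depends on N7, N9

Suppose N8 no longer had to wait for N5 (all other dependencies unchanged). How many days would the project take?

Before: longest chain N2→N3→N4→N9→N10 = 8+3+7+9+9 = 36, finish 36.
Without N5→N8, N8's earliest start moves from 21 to 11.
After: N2→N3→N4→N9→N10 = 8+3+7+9+9 = 36 → 36 days.

36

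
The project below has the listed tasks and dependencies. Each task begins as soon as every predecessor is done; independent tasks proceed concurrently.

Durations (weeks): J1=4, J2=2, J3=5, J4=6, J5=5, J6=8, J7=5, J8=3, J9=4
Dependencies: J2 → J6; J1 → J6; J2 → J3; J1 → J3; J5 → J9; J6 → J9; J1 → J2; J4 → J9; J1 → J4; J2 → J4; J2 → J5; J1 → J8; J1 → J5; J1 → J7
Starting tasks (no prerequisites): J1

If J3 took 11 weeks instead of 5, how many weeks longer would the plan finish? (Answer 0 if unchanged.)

0

As given, the longest chain is J1→J2→J6→J9 = 4+2+8+4 = 18, so the finish is 18 weeks.
The longest path through J3 is only 11 weeks, so J3 has float 7.
The critical path is still J1→J2→J6→J9; finish is now 18 weeks.
Change in finish: 18 − 18 = +0 weeks.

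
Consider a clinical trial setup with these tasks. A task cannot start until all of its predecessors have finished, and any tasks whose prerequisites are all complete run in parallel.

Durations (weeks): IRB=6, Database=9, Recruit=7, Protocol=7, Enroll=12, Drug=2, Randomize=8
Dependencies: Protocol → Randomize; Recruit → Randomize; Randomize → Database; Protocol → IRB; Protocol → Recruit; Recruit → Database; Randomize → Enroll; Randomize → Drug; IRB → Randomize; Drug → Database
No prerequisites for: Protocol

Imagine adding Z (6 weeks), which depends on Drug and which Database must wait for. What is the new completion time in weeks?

Originally the job takes 34 weeks.
With Z inserted, Database now waits for max(Recruit, Randomize, Drug, Z).
New critical path: Protocol→Recruit→Randomize→Drug→Z→Database = 7+7+8+2+6+9 = 39 ⇒ 39 weeks.

39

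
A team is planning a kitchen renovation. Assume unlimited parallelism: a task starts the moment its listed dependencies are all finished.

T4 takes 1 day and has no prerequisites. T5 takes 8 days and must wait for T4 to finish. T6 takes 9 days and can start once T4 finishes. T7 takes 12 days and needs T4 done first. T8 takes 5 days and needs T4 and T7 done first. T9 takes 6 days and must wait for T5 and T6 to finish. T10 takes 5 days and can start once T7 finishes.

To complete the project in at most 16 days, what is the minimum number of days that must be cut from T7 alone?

2

Current finish: 18 days; target: 16.
T7 is on every critical path, so each day cut from T7 cuts the finish by one (this holds down to a finish of 16).
Need 18 − 16 = 2 days off T7 → T7 becomes 10 days, finish becomes 16.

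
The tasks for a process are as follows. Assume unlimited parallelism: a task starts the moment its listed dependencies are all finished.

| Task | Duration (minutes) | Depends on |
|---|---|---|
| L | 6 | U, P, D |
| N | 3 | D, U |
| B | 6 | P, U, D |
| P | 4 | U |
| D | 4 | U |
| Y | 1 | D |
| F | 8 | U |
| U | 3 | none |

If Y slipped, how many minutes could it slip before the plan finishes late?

5

Critical path: U→P→L = 3+4+6 = 13, so the finish is 13 minutes.
Y finishes as early as 8 and must finish by 13.
So Y can slip 13 − 8 = 5 minutes.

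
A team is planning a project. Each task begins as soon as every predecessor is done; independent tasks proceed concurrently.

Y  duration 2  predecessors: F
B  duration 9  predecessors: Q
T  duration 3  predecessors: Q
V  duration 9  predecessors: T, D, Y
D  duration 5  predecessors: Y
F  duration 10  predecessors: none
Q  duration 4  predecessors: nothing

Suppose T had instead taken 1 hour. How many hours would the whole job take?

26

Actual critical path: F→Y→D→V = 10+2+5+9 = 26 ⇒ 26 hours.
T is off the critical path — its longest chain is 16 hours, giving 10 of slack.
That remains the longest chain; total 26 hours.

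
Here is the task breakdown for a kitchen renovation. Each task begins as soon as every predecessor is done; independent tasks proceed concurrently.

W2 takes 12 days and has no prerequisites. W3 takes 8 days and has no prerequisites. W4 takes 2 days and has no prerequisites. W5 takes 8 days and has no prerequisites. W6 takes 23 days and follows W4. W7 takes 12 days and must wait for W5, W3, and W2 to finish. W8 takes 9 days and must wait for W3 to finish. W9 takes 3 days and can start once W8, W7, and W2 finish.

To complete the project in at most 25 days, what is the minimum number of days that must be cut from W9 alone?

Current finish: 27 days; target: 25.
W9 is on every critical path, so each day cut from W9 cuts the finish by one (this holds down to a finish of 25).
Need 27 − 25 = 2 days off W9 → W9 becomes 1 day, finish becomes 25.

2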